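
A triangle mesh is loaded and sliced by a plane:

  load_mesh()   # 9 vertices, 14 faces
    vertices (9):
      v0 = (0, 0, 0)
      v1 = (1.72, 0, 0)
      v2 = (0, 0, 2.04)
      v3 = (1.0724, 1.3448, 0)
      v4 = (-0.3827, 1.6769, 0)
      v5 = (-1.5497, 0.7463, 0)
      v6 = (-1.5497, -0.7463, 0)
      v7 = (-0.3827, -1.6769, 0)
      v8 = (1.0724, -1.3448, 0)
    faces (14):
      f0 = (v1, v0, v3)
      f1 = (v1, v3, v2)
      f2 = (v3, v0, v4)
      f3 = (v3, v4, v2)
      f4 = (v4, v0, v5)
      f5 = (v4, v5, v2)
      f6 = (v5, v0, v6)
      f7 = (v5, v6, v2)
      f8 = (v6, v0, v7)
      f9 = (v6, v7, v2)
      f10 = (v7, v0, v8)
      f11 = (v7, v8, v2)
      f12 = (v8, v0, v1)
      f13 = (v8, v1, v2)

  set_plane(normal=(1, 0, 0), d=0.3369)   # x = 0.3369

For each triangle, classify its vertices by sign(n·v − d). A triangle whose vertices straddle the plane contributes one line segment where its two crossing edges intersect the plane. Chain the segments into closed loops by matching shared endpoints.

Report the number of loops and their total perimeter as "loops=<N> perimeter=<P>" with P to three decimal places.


Straddling triangles (8 of 14):
  (v1,v0,v3) [+-+] → (0.3369, 0, 0)–(0.3369, 0.422476, 0)  len=0.4225
  (v1,v3,v2) [++-] → (0.3369, 0.422476, 1.39912)–(0.3369, 0, 1.64042)  len=0.4865
  (v3,v0,v4) [+--] → (0.3369, 0.422476, 0)–(0.3369, 1.51266, 0)  len=1.0902
  (v3,v4,v2) [+--] → (0.3369, 1.51266, 0)–(0.3369, 0.422476, 1.39912)  len=1.7737
  (v7,v0,v8) [--+] → (0.3369, -0.422476, 0)–(0.3369, -1.51266, 0)  len=1.0902
  (v7,v8,v2) [-+-] → (0.3369, -1.51266, 0)–(0.3369, -0.422476, 1.39912)  len=1.7737
  (v8,v0,v1) [+-+] → (0.3369, -0.422476, 0)–(0.3369, 0, 0)  len=0.4225
  (v8,v1,v2) [++-] → (0.3369, 0, 1.64042)–(0.3369, -0.422476, 1.39912)  len=0.4865

Chained into 1 loop(s):
  loop 1: 8 segments, perimeter = 7.5458
Total perimeter = 7.546

loops=1 perimeter=7.546


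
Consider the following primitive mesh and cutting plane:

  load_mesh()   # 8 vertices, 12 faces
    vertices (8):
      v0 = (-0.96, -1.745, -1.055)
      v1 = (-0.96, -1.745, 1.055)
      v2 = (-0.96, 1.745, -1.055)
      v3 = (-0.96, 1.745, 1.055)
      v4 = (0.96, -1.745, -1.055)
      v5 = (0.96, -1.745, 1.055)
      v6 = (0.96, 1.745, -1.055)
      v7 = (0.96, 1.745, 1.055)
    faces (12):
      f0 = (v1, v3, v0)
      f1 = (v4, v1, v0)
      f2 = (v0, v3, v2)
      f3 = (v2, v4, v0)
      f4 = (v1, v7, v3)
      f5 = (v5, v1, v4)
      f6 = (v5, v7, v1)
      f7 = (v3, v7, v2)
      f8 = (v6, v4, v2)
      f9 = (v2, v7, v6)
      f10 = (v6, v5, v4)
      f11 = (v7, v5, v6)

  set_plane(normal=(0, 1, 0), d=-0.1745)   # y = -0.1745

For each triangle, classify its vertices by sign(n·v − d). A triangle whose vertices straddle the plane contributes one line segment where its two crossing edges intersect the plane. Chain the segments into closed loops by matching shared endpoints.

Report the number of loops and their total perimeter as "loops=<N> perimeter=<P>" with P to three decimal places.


Straddling triangles (8 of 12):
  (v1,v3,v0) [-+-] → (-0.96, -0.1745, 1.055)–(-0.96, -0.1745, -0.1055)  len=1.1605
  (v0,v3,v2) [-++] → (-0.96, -0.1745, -0.1055)–(-0.96, -0.1745, -1.055)  len=0.9495
  (v2,v4,v0) [+--] → (0.096, -0.1745, -1.055)–(-0.96, -0.1745, -1.055)  len=1.0560
  (v1,v7,v3) [-++] → (-0.096, -0.1745, 1.055)–(-0.96, -0.1745, 1.055)  len=0.8640
  (v5,v7,v1) [-+-] → (0.96, -0.1745, 1.055)–(-0.096, -0.1745, 1.055)  len=1.0560
  (v6,v4,v2) [+-+] → (0.96, -0.1745, -1.055)–(0.096, -0.1745, -1.055)  len=0.8640
  (v6,v5,v4) [+--] → (0.96, -0.1745, 0.1055)–(0.96, -0.1745, -1.055)  len=1.1605
  (v7,v5,v6) [+-+] → (0.96, -0.1745, 1.055)–(0.96, -0.1745, 0.1055)  len=0.9495

Chained into 1 loop(s):
  loop 1: 8 segments, perimeter = 8.0600
Total perimeter = 8.060

loops=1 perimeter=8.060


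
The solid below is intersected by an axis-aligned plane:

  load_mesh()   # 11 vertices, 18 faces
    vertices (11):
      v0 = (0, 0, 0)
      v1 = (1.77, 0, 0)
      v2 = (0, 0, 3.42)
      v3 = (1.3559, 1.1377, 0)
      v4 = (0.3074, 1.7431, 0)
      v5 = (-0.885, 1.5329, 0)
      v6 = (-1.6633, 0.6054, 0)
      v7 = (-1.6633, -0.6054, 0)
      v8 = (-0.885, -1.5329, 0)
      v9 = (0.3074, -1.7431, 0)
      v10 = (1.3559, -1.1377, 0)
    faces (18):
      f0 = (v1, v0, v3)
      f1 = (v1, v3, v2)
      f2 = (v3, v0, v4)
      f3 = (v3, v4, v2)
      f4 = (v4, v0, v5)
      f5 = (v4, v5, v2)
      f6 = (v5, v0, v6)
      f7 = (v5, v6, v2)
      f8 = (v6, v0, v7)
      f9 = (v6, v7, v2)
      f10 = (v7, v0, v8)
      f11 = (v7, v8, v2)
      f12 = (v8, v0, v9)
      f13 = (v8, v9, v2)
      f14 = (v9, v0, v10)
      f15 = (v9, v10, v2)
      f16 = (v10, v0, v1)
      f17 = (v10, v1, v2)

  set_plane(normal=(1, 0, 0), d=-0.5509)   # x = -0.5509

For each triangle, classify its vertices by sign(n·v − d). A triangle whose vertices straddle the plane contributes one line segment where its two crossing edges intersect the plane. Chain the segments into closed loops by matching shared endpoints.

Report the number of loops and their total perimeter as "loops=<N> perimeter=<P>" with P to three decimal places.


loops=1 perimeter=8.963

Straddling triangles (10 of 18):
  (v4,v0,v5) [++-] → (-0.5509, 0.954209, 0)–(-0.5509, 1.5918, 0)  len=0.6376
  (v4,v5,v2) [+-+] → (-0.5509, 1.5918, 0)–(-0.5509, 0.954209, 1.2911)  len=1.4399
  (v5,v0,v6) [-+-] → (-0.5509, 0.954209, 0)–(-0.5509, 0.200514, 0)  len=0.7537
  (v5,v6,v2) [--+] → (-0.5509, 0.200514, 2.28727)–(-0.5509, 0.954209, 1.2911)  len=1.2492
  (v6,v0,v7) [-+-] → (-0.5509, 0.200514, 0)–(-0.5509, -0.200514, 0)  len=0.4010
  (v6,v7,v2) [--+] → (-0.5509, -0.200514, 2.28727)–(-0.5509, 0.200514, 2.28727)  len=0.4010
  (v7,v0,v8) [-+-] → (-0.5509, -0.200514, 0)–(-0.5509, -0.954209, 0)  len=0.7537
  (v7,v8,v2) [--+] → (-0.5509, -0.954209, 1.2911)–(-0.5509, -0.200514, 2.28727)  len=1.2492
  (v8,v0,v9) [-++] → (-0.5509, -0.954209, 0)–(-0.5509, -1.5918, 0)  len=0.6376
  (v8,v9,v2) [-++] → (-0.5509, -1.5918, 0)–(-0.5509, -0.954209, 1.2911)  len=1.4399

Chained into 1 loop(s):
  loop 1: 10 segments, perimeter = 8.9628
Total perimeter = 8.963


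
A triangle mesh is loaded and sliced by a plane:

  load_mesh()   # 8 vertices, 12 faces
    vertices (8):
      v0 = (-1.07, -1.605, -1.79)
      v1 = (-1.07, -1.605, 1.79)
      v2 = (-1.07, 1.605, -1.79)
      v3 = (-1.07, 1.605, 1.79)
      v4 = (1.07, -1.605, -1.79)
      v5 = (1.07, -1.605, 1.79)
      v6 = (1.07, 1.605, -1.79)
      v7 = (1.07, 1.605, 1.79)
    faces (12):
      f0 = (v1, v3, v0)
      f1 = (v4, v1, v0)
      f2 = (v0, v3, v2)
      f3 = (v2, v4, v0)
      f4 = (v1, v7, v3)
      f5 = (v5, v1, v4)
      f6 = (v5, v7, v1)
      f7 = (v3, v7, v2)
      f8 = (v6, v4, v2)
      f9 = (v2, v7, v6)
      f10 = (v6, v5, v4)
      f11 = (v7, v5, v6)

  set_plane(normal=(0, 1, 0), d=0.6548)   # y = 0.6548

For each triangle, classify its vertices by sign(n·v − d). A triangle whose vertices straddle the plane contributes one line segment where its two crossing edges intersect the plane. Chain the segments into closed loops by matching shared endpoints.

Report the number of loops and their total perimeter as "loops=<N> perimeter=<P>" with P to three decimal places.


Straddling triangles (8 of 12):
  (v1,v3,v0) [-+-] → (-1.07, 0.6548, 1.79)–(-1.07, 0.6548, 0.730275)  len=1.0597
  (v0,v3,v2) [-++] → (-1.07, 0.6548, 0.730275)–(-1.07, 0.6548, -1.79)  len=2.5203
  (v2,v4,v0) [+--] → (-0.436533, 0.6548, -1.79)–(-1.07, 0.6548, -1.79)  len=0.6335
  (v1,v7,v3) [-++] → (0.436533, 0.6548, 1.79)–(-1.07, 0.6548, 1.79)  len=1.5065
  (v5,v7,v1) [-+-] → (1.07, 0.6548, 1.79)–(0.436533, 0.6548, 1.79)  len=0.6335
  (v6,v4,v2) [+-+] → (1.07, 0.6548, -1.79)–(-0.436533, 0.6548, -1.79)  len=1.5065
  (v6,v5,v4) [+--] → (1.07, 0.6548, -0.730275)–(1.07, 0.6548, -1.79)  len=1.0597
  (v7,v5,v6) [+-+] → (1.07, 0.6548, 1.79)–(1.07, 0.6548, -0.730275)  len=2.5203

Chained into 1 loop(s):
  loop 1: 8 segments, perimeter = 11.4400
Total perimeter = 11.440

loops=1 perimeter=11.440


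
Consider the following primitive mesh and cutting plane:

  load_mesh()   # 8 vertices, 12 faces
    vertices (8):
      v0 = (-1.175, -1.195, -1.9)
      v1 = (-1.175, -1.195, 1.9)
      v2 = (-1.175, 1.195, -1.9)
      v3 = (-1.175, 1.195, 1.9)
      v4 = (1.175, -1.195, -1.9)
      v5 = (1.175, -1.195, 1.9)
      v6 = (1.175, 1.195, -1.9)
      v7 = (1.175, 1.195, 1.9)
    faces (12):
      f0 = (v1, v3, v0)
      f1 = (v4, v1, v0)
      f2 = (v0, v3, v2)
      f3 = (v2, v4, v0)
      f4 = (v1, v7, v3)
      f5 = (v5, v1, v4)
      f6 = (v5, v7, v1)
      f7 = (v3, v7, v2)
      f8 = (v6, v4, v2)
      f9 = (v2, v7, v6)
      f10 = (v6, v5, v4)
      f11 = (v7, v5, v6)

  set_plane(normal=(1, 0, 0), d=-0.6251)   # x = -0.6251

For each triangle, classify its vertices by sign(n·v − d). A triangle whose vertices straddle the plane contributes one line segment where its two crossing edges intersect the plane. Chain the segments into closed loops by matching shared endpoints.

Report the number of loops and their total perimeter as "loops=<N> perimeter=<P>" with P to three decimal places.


loops=1 perimeter=12.380

Straddling triangles (8 of 12):
  (v4,v1,v0) [+--] → (-0.6251, -1.195, 1.0108)–(-0.6251, -1.195, -1.9)  len=2.9108
  (v2,v4,v0) [-+-] → (-0.6251, 0.63574, -1.9)–(-0.6251, -1.195, -1.9)  len=1.8307
  (v1,v7,v3) [-+-] → (-0.6251, -0.63574, 1.9)–(-0.6251, 1.195, 1.9)  len=1.8307
  (v5,v1,v4) [+-+] → (-0.6251, -1.195, 1.9)–(-0.6251, -1.195, 1.0108)  len=0.8892
  (v5,v7,v1) [++-] → (-0.6251, -0.63574, 1.9)–(-0.6251, -1.195, 1.9)  len=0.5593
  (v3,v7,v2) [-+-] → (-0.6251, 1.195, 1.9)–(-0.6251, 1.195, -1.0108)  len=2.9108
  (v6,v4,v2) [++-] → (-0.6251, 0.63574, -1.9)–(-0.6251, 1.195, -1.9)  len=0.5593
  (v2,v7,v6) [-++] → (-0.6251, 1.195, -1.0108)–(-0.6251, 1.195, -1.9)  len=0.8892

Chained into 1 loop(s):
  loop 1: 8 segments, perimeter = 12.3800
Total perimeter = 12.380


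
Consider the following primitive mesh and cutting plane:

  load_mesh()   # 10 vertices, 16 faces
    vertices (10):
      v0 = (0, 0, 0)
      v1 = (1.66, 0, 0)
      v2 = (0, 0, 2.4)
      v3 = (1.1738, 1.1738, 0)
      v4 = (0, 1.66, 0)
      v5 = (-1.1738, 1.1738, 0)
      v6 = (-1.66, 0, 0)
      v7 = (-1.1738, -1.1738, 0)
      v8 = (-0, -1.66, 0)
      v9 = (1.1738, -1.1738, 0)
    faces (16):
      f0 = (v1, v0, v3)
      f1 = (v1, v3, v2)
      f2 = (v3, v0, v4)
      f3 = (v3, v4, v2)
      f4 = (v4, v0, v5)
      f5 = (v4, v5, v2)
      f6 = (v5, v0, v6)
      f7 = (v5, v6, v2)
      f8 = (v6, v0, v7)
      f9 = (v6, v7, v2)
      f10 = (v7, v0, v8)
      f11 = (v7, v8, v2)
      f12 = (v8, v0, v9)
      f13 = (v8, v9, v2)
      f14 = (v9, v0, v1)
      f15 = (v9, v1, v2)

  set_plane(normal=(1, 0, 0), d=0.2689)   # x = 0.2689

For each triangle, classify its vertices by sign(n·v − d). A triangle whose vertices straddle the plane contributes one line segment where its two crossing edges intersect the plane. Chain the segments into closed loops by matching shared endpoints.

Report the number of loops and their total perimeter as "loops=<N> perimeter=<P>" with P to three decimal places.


loops=1 perimeter=8.223

Straddling triangles (8 of 16):
  (v1,v0,v3) [+-+] → (0.2689, 0, 0)–(0.2689, 0.2689, 0)  len=0.2689
  (v1,v3,v2) [++-] → (0.2689, 0.2689, 1.8502)–(0.2689, 0, 2.01123)  len=0.3134
  (v3,v0,v4) [+--] → (0.2689, 0.2689, 0)–(0.2689, 1.54862, 0)  len=1.2797
  (v3,v4,v2) [+--] → (0.2689, 1.54862, 0)–(0.2689, 0.2689, 1.8502)  len=2.2496
  (v8,v0,v9) [--+] → (0.2689, -0.2689, 0)–(0.2689, -1.54862, 0)  len=1.2797
  (v8,v9,v2) [-+-] → (0.2689, -1.54862, 0)–(0.2689, -0.2689, 1.8502)  len=2.2496
  (v9,v0,v1) [+-+] → (0.2689, -0.2689, 0)–(0.2689, 0, 0)  len=0.2689
  (v9,v1,v2) [++-] → (0.2689, 0, 2.01123)–(0.2689, -0.2689, 1.8502)  len=0.3134

Chained into 1 loop(s):
  loop 1: 8 segments, perimeter = 8.2234
Total perimeter = 8.223


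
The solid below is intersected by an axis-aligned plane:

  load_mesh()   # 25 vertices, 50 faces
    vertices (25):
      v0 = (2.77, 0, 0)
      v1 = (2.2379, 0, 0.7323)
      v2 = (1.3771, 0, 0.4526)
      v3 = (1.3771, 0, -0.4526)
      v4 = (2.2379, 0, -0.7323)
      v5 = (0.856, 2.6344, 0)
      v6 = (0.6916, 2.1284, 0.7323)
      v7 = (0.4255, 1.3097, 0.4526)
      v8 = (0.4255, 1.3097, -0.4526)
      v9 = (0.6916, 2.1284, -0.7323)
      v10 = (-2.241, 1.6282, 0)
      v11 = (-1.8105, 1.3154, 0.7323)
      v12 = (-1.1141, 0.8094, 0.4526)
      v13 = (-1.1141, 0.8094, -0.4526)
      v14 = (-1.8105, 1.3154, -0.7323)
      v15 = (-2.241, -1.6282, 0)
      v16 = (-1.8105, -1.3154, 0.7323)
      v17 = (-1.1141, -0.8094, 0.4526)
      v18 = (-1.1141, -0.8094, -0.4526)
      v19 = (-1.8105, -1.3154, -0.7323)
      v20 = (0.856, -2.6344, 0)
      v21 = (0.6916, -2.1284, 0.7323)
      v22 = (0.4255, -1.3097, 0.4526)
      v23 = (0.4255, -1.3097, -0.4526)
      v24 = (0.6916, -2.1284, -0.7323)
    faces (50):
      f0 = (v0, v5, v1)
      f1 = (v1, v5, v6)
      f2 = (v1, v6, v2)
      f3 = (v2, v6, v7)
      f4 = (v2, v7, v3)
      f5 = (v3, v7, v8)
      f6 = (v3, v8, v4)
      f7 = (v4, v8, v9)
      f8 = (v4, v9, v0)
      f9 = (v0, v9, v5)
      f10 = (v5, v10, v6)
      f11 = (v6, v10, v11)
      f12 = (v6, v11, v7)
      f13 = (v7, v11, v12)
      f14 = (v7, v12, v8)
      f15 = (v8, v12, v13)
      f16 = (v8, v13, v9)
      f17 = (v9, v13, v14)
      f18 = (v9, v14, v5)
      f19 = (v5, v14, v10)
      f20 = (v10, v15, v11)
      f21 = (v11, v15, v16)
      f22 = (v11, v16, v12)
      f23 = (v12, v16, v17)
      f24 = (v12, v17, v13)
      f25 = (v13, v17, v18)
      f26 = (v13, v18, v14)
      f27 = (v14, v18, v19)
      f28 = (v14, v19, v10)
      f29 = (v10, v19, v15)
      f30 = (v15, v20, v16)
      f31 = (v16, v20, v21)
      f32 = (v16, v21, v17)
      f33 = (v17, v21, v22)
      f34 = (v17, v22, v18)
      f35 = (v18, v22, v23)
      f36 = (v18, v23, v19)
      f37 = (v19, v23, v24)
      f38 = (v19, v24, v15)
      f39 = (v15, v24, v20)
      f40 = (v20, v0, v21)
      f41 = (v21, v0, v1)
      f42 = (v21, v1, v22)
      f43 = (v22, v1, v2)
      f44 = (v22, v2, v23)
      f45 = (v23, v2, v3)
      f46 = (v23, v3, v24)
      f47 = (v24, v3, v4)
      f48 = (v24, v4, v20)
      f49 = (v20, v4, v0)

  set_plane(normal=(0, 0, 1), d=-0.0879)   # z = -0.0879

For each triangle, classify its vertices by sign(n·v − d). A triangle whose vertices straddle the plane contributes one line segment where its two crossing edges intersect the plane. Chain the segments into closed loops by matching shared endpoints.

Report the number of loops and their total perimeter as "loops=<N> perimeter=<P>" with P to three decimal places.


loops=2 perimeter=24.001

Straddling triangles (20 of 50):
  (v2,v7,v3) [++-] → (0.993706, 0.527671, -0.0879)–(1.3771, 0, -0.0879)  len=0.6522
  (v3,v7,v8) [-+-] → (0.993706, 0.527671, -0.0879)–(0.4255, 1.3097, -0.0879)  len=0.9667
  (v4,v9,v0) [--+] → (2.52052, 0.255478, -0.0879)–(2.70613, 0, -0.0879)  len=0.3158
  (v0,v9,v5) [+-+] → (2.52052, 0.255478, -0.0879)–(0.836267, 2.57366, -0.0879)  len=2.8654
  (v7,v12,v8) [++-] → (-0.194796, 1.10813, -0.0879)–(0.4255, 1.3097, -0.0879)  len=0.6522
  (v8,v12,v13) [-+-] → (-0.194796, 1.10813, -0.0879)–(-1.1141, 0.8094, -0.0879)  len=0.9666
  (v9,v14,v5) [--+] → (0.535933, 2.47608, -0.0879)–(0.836267, 2.57366, -0.0879)  len=0.3158
  (v5,v14,v10) [+-+] → (0.535933, 2.47608, -0.0879)–(-2.18933, 1.59065, -0.0879)  len=2.8655
  (v12,v17,v13) [++-] → (-1.1141, 0.157195, -0.0879)–(-1.1141, 0.8094, -0.0879)  len=0.6522
  (v13,v17,v18) [-+-] → (-1.1141, 0.157195, -0.0879)–(-1.1141, -0.8094, -0.0879)  len=0.9666
  (v14,v19,v10) [--+] → (-2.18933, 1.27487, -0.0879)–(-2.18933, 1.59065, -0.0879)  len=0.3158
  (v10,v19,v15) [+-+] → (-2.18933, 1.27487, -0.0879)–(-2.18933, -1.59065, -0.0879)  len=2.8655
  (v17,v22,v18) [++-] → (-0.493804, -1.01097, -0.0879)–(-1.1141, -0.8094, -0.0879)  len=0.6522
  (v18,v22,v23) [-+-] → (-0.493804, -1.01097, -0.0879)–(0.4255, -1.3097, -0.0879)  len=0.9666
  (v19,v24,v15) [--+] → (-1.88899, -1.68824, -0.0879)–(-2.18933, -1.59065, -0.0879)  len=0.3158
  (v15,v24,v20) [+-+] → (-1.88899, -1.68824, -0.0879)–(0.836267, -2.57366, -0.0879)  len=2.8655
  (v22,v2,v23) [++-] → (0.808894, -0.782029, -0.0879)–(0.4255, -1.3097, -0.0879)  len=0.6522
  (v23,v2,v3) [-+-] → (0.808894, -0.782029, -0.0879)–(1.3771, 0, -0.0879)  len=0.9667
  (v24,v4,v20) [--+] → (1.02187, -2.31819, -0.0879)–(0.836267, -2.57366, -0.0879)  len=0.3158
  (v20,v4,v0) [+-+] → (1.02187, -2.31819, -0.0879)–(2.70613, 0, -0.0879)  len=2.8654

Chained into 2 loop(s):
  loop 1: 10 segments, perimeter = 8.0943
  loop 2: 10 segments, perimeter = 15.9063
Total perimeter = 24.001


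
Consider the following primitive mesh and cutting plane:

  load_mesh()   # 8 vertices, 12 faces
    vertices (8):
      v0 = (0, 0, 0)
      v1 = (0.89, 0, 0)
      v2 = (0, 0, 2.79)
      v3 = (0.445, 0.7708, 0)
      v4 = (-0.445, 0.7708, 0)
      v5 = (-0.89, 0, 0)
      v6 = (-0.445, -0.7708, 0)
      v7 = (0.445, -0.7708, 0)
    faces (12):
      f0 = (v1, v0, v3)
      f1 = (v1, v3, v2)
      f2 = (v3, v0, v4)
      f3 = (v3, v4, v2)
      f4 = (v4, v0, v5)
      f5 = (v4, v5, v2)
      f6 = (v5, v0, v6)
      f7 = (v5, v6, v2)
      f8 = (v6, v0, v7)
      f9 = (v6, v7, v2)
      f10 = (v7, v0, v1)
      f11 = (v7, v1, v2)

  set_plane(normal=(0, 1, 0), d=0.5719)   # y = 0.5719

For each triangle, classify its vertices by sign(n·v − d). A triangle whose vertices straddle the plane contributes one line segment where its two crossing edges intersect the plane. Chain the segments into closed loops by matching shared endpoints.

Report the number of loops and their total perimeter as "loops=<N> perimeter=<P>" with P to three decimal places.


loops=1 perimeter=3.291

Straddling triangles (6 of 12):
  (v1,v0,v3) [--+] → (0.330171, 0.5719, 0)–(0.559829, 0.5719, 0)  len=0.2297
  (v1,v3,v2) [-+-] → (0.559829, 0.5719, 0)–(0.330171, 0.5719, 0.719942)  len=0.7557
  (v3,v0,v4) [+-+] → (0.330171, 0.5719, 0)–(-0.330171, 0.5719, 0)  len=0.6603
  (v3,v4,v2) [++-] → (-0.330171, 0.5719, 0.719942)–(0.330171, 0.5719, 0.719942)  len=0.6603
  (v4,v0,v5) [+--] → (-0.330171, 0.5719, 0)–(-0.559829, 0.5719, 0)  len=0.2297
  (v4,v5,v2) [+--] → (-0.559829, 0.5719, 0)–(-0.330171, 0.5719, 0.719942)  len=0.7557

Chained into 1 loop(s):
  loop 1: 6 segments, perimeter = 3.2914
Total perimeter = 3.291


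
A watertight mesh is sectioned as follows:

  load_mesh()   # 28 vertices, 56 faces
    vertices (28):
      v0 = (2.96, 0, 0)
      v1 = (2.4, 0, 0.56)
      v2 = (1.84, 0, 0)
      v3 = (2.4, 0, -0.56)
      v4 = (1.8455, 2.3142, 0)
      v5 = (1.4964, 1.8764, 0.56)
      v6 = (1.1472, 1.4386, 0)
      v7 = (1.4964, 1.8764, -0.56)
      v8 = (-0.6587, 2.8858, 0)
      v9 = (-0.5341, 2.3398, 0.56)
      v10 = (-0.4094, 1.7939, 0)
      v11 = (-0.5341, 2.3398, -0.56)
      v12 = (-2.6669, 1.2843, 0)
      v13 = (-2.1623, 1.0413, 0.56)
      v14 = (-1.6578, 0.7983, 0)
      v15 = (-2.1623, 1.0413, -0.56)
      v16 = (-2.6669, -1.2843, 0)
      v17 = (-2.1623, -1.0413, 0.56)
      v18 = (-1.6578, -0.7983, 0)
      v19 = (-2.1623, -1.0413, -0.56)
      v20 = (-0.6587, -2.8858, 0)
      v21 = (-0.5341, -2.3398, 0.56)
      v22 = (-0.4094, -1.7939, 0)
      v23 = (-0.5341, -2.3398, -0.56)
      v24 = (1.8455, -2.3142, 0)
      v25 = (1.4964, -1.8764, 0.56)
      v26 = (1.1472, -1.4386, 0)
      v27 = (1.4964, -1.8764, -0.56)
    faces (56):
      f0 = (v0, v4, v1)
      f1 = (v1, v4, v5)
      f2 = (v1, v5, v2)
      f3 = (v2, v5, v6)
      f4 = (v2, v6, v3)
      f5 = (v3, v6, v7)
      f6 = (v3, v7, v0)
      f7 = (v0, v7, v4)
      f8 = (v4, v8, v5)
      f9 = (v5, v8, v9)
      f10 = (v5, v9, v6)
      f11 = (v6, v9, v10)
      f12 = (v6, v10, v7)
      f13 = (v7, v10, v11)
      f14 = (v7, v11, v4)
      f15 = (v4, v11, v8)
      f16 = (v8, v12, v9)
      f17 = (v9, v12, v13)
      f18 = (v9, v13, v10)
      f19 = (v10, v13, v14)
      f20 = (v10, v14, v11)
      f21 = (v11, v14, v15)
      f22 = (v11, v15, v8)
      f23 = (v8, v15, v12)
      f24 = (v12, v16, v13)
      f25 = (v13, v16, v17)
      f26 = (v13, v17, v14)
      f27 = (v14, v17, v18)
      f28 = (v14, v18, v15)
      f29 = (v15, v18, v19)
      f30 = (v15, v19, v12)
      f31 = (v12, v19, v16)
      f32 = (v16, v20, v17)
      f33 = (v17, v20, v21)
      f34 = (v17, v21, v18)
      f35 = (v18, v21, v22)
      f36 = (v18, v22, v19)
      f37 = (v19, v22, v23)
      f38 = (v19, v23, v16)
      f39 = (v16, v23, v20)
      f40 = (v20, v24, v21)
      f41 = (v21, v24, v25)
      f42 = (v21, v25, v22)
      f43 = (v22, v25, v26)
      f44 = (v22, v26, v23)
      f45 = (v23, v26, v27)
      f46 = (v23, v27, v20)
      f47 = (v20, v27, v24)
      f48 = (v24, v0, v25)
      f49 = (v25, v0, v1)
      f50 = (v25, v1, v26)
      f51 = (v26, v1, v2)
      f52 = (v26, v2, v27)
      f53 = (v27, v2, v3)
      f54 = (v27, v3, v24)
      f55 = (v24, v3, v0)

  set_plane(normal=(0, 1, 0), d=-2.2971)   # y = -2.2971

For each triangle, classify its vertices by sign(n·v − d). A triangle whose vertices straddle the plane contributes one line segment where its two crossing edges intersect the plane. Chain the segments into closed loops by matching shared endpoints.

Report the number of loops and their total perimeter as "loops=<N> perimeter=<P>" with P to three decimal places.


Straddling triangles (16 of 56):
  (v16,v20,v17) [+-+] → (-1.3969, -2.2971, 0)–(-1.1386, -2.2971, 0.178732)  len=0.3141
  (v17,v20,v21) [+--] → (-1.1386, -2.2971, 0.178732)–(-0.587642, -2.2971, 0.56)  len=0.6700
  (v17,v21,v18) [+-+] → (-0.587642, -2.2971, 0.56)–(-0.565227, -2.2971, 0.544488)  len=0.0273
  (v18,v21,v22) [+-+] → (-0.565227, -2.2971, 0.544488)–(-0.524346, -2.2971, 0.516197)  len=0.0497
  (v19,v22,v23) [++-] → (-0.524346, -2.2971, -0.516197)–(-0.587642, -2.2971, -0.56)  len=0.0770
  (v19,v23,v16) [+-+] → (-0.587642, -2.2971, -0.56)–(-0.620382, -2.2971, -0.537345)  len=0.0398
  (v16,v23,v20) [+--] → (-0.620382, -2.2971, -0.537345)–(-1.3969, -2.2971, 0)  len=0.9443
  (v21,v24,v25) [--+] → (1.83186, -2.2971, 0.021873)–(-0.347, -2.2971, 0.56)  len=2.2443
  (v21,v25,v22) [-++] → (-0.347, -2.2971, 0.56)–(-0.524346, -2.2971, 0.516197)  len=0.1827
  (v22,v26,v23) [++-] → (-0.454438, -2.2971, -0.533466)–(-0.524346, -2.2971, -0.516197)  len=0.0720
  (v23,v26,v27) [-++] → (-0.454438, -2.2971, -0.533466)–(-0.347, -2.2971, -0.56)  len=0.1107
  (v23,v27,v20) [-+-] → (-0.347, -2.2971, -0.56)–(0.598193, -2.2971, -0.326602)  len=0.9736
  (v20,v27,v24) [-+-] → (0.598193, -2.2971, -0.326602)–(1.83186, -2.2971, -0.021873)  len=1.2708
  (v24,v0,v25) [-++] → (1.85374, -2.2971, 0)–(1.83186, -2.2971, 0.021873)  len=0.0309
  (v27,v3,v24) [++-] → (1.8496, -2.2971, -0.00413793)–(1.83186, -2.2971, -0.021873)  len=0.0251
  (v24,v3,v0) [-++] → (1.8496, -2.2971, -0.00413793)–(1.85374, -2.2971, 0)  len=0.0059

Chained into 1 loop(s):
  loop 1: 16 segments, perimeter = 7.0381
Total perimeter = 7.038

loops=1 perimeter=7.038


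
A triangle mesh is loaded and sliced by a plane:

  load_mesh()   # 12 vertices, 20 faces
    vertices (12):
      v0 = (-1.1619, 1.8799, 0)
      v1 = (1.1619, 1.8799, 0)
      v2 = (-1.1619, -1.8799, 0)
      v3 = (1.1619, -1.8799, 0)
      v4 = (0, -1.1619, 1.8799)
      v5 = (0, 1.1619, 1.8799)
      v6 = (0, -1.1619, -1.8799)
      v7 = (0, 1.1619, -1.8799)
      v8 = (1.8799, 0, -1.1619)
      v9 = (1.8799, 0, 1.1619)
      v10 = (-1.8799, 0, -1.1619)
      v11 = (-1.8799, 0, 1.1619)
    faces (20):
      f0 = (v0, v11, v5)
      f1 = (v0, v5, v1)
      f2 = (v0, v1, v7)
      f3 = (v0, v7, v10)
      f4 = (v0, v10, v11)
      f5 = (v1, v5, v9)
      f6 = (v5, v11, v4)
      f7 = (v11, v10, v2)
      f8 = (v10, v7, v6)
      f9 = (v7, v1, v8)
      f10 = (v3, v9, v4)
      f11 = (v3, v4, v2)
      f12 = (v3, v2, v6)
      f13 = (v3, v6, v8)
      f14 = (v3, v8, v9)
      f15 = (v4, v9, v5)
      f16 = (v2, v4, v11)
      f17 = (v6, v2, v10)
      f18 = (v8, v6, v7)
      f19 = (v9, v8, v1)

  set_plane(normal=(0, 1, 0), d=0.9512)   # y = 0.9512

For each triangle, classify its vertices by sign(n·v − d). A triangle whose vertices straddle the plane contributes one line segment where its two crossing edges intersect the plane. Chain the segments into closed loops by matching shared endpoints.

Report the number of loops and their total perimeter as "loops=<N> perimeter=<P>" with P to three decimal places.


loops=1 perimeter=10.406

Straddling triangles (10 of 20):
  (v0,v11,v5) [+-+] → (-1.5166, 0.9512, 0.573997)–(-0.340903, 0.9512, 1.7497)  len=1.6627
  (v0,v7,v10) [++-] → (-0.340903, 0.9512, -1.7497)–(-1.5166, 0.9512, -0.573997)  len=1.6627
  (v0,v10,v11) [+--] → (-1.5166, 0.9512, -0.573997)–(-1.5166, 0.9512, 0.573997)  len=1.1480
  (v1,v5,v9) [++-] → (0.340903, 0.9512, 1.7497)–(1.5166, 0.9512, 0.573997)  len=1.6627
  (v5,v11,v4) [+--] → (-0.340903, 0.9512, 1.7497)–(0, 0.9512, 1.8799)  len=0.3649
  (v10,v7,v6) [-+-] → (-0.340903, 0.9512, -1.7497)–(0, 0.9512, -1.8799)  len=0.3649
  (v7,v1,v8) [++-] → (1.5166, 0.9512, -0.573997)–(0.340903, 0.9512, -1.7497)  len=1.6627
  (v4,v9,v5) [--+] → (0.340903, 0.9512, 1.7497)–(0, 0.9512, 1.8799)  len=0.3649
  (v8,v6,v7) [--+] → (0, 0.9512, -1.8799)–(0.340903, 0.9512, -1.7497)  len=0.3649
  (v9,v8,v1) [--+] → (1.5166, 0.9512, -0.573997)–(1.5166, 0.9512, 0.573997)  len=1.1480

Chained into 1 loop(s):
  loop 1: 10 segments, perimeter = 10.4064
Total perimeter = 10.406


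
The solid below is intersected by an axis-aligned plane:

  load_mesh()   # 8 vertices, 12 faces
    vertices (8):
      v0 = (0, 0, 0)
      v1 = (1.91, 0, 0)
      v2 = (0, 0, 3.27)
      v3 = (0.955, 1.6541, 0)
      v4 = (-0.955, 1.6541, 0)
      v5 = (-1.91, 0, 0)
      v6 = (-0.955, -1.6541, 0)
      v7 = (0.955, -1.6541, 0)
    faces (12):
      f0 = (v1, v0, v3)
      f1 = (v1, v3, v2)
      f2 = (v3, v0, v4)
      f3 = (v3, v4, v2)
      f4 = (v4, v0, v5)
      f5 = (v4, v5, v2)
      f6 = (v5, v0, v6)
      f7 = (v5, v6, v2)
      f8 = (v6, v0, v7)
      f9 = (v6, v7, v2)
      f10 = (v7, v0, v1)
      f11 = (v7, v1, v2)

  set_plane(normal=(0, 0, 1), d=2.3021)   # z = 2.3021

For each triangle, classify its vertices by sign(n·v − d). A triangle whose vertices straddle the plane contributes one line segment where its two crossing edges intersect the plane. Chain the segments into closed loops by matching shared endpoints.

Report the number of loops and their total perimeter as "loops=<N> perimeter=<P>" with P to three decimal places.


loops=1 perimeter=3.392

Straddling triangles (6 of 12):
  (v1,v3,v2) [--+] → (0.282674, 0.489603, 2.3021)–(0.565348, 0, 2.3021)  len=0.5653
  (v3,v4,v2) [--+] → (-0.282674, 0.489603, 2.3021)–(0.282674, 0.489603, 2.3021)  len=0.5653
  (v4,v5,v2) [--+] → (-0.565348, 0, 2.3021)–(-0.282674, 0.489603, 2.3021)  len=0.5653
  (v5,v6,v2) [--+] → (-0.282674, -0.489603, 2.3021)–(-0.565348, 0, 2.3021)  len=0.5653
  (v6,v7,v2) [--+] → (0.282674, -0.489603, 2.3021)–(-0.282674, -0.489603, 2.3021)  len=0.5653
  (v7,v1,v2) [--+] → (0.565348, 0, 2.3021)–(0.282674, -0.489603, 2.3021)  len=0.5653

Chained into 1 loop(s):
  loop 1: 6 segments, perimeter = 3.3921
Total perimeter = 3.392


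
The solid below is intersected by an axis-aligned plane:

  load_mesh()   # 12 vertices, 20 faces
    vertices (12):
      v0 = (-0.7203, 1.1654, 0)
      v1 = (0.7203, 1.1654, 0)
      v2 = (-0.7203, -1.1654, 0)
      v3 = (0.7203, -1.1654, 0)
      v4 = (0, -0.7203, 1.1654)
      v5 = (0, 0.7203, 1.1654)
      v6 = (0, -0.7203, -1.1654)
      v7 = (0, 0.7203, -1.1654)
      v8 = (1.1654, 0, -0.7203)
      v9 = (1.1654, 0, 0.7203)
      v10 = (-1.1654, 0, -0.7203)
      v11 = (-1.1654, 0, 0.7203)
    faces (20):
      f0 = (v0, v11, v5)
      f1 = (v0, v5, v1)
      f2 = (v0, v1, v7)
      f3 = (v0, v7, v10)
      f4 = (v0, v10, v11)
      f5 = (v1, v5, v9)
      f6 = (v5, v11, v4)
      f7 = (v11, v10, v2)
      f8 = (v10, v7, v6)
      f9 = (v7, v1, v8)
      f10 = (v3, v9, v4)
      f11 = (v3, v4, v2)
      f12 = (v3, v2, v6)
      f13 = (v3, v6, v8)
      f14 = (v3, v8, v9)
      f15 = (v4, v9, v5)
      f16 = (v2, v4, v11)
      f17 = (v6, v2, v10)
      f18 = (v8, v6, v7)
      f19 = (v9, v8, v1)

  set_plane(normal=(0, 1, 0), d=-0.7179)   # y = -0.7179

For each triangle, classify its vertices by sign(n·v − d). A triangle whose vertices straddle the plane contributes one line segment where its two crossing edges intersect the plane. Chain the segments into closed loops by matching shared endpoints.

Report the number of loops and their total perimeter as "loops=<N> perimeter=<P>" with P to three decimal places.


Straddling triangles (10 of 20):
  (v5,v11,v4) [++-] → (-0.00388305, -0.7179, 1.16392)–(0, -0.7179, 1.1654)  len=0.0042
  (v11,v10,v2) [++-] → (-0.891213, -0.7179, -0.276587)–(-0.891213, -0.7179, 0.276587)  len=0.5532
  (v10,v7,v6) [++-] → (0, -0.7179, -1.1654)–(-0.00388305, -0.7179, -1.16392)  len=0.0042
  (v3,v9,v4) [-+-] → (0.891213, -0.7179, 0.276587)–(0.00388305, -0.7179, 1.16392)  len=1.2549
  (v3,v6,v8) [--+] → (0.00388305, -0.7179, -1.16392)–(0.891213, -0.7179, -0.276587)  len=1.2549
  (v3,v8,v9) [-++] → (0.891213, -0.7179, -0.276587)–(0.891213, -0.7179, 0.276587)  len=0.5532
  (v4,v9,v5) [-++] → (0.00388305, -0.7179, 1.16392)–(0, -0.7179, 1.1654)  len=0.0042
  (v2,v4,v11) [--+] → (-0.00388305, -0.7179, 1.16392)–(-0.891213, -0.7179, 0.276587)  len=1.2549
  (v6,v2,v10) [--+] → (-0.891213, -0.7179, -0.276587)–(-0.00388305, -0.7179, -1.16392)  len=1.2549
  (v8,v6,v7) [+-+] → (0.00388305, -0.7179, -1.16392)–(0, -0.7179, -1.1654)  len=0.0042

Chained into 1 loop(s):
  loop 1: 10 segments, perimeter = 6.1425
Total perimeter = 6.142

loops=1 perimeter=6.142


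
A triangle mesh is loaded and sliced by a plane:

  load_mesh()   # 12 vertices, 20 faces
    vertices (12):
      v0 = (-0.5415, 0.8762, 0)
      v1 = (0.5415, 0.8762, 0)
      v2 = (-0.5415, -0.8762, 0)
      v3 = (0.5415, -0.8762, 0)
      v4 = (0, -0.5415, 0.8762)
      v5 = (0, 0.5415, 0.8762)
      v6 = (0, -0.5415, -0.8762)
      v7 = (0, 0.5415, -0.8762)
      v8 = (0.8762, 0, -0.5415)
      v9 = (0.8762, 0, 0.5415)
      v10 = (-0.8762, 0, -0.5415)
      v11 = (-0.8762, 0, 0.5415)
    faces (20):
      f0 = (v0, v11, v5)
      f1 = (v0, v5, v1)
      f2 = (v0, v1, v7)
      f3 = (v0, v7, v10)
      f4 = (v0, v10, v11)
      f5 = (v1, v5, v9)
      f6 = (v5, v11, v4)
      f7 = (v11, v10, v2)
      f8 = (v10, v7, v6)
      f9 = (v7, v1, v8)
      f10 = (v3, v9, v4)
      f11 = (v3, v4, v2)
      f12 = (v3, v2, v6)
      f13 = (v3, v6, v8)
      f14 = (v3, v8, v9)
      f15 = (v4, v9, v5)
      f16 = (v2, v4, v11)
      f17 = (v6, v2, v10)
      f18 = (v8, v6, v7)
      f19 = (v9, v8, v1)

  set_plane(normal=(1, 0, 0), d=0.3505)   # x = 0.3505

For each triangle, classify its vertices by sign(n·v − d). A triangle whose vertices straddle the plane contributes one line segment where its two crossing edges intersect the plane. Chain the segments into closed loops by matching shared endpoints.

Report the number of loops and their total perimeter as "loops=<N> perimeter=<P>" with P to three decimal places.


Straddling triangles (10 of 20):
  (v0,v5,v1) [--+] → (0.3505, 0.758143, 0.309057)–(0.3505, 0.8762, 0)  len=0.3308
  (v0,v1,v7) [-+-] → (0.3505, 0.8762, 0)–(0.3505, 0.758143, -0.309057)  len=0.3308
  (v1,v5,v9) [+-+] → (0.3505, 0.758143, 0.309057)–(0.3505, 0.324888, 0.742312)  len=0.6127
  (v7,v1,v8) [-++] → (0.3505, 0.758143, -0.309057)–(0.3505, 0.324888, -0.742312)  len=0.6127
  (v3,v9,v4) [++-] → (0.3505, -0.324888, 0.742312)–(0.3505, -0.758143, 0.309057)  len=0.6127
  (v3,v4,v2) [+--] → (0.3505, -0.758143, 0.309057)–(0.3505, -0.8762, 0)  len=0.3308
  (v3,v2,v6) [+--] → (0.3505, -0.8762, 0)–(0.3505, -0.758143, -0.309057)  len=0.3308
  (v3,v6,v8) [+-+] → (0.3505, -0.758143, -0.309057)–(0.3505, -0.324888, -0.742312)  len=0.6127
  (v4,v9,v5) [-+-] → (0.3505, -0.324888, 0.742312)–(0.3505, 0.324888, 0.742312)  len=0.6498
  (v8,v6,v7) [+--] → (0.3505, -0.324888, -0.742312)–(0.3505, 0.324888, -0.742312)  len=0.6498

Chained into 1 loop(s):
  loop 1: 10 segments, perimeter = 5.0738
Total perimeter = 5.074

loops=1 perimeter=5.074


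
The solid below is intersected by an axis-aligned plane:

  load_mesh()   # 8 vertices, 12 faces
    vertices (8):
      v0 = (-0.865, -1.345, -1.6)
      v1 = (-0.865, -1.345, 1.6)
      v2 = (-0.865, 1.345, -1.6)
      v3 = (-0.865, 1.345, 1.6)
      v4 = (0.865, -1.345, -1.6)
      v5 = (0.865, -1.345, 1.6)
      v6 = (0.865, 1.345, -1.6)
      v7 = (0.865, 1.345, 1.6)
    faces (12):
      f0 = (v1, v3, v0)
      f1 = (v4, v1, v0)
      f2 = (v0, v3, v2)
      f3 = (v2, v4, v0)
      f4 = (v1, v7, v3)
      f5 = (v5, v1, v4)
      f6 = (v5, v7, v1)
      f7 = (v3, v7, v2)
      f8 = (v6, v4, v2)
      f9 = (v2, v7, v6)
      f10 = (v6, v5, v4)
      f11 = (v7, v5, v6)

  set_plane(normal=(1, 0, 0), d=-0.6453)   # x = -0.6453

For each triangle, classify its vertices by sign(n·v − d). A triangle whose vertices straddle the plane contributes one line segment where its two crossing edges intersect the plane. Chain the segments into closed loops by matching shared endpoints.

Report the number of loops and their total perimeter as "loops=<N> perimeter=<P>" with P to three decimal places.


Straddling triangles (8 of 12):
  (v4,v1,v0) [+--] → (-0.6453, -1.345, 1.19362)–(-0.6453, -1.345, -1.6)  len=2.7936
  (v2,v4,v0) [-+-] → (-0.6453, 1.00339, -1.6)–(-0.6453, -1.345, -1.6)  len=2.3484
  (v1,v7,v3) [-+-] → (-0.6453, -1.00339, 1.6)–(-0.6453, 1.345, 1.6)  len=2.3484
  (v5,v1,v4) [+-+] → (-0.6453, -1.345, 1.6)–(-0.6453, -1.345, 1.19362)  len=0.4064
  (v5,v7,v1) [++-] → (-0.6453, -1.00339, 1.6)–(-0.6453, -1.345, 1.6)  len=0.3416
  (v3,v7,v2) [-+-] → (-0.6453, 1.345, 1.6)–(-0.6453, 1.345, -1.19362)  len=2.7936
  (v6,v4,v2) [++-] → (-0.6453, 1.00339, -1.6)–(-0.6453, 1.345, -1.6)  len=0.3416
  (v2,v7,v6) [-++] → (-0.6453, 1.345, -1.19362)–(-0.6453, 1.345, -1.6)  len=0.4064

Chained into 1 loop(s):
  loop 1: 8 segments, perimeter = 11.7800
Total perimeter = 11.780

loops=1 perimeter=11.780


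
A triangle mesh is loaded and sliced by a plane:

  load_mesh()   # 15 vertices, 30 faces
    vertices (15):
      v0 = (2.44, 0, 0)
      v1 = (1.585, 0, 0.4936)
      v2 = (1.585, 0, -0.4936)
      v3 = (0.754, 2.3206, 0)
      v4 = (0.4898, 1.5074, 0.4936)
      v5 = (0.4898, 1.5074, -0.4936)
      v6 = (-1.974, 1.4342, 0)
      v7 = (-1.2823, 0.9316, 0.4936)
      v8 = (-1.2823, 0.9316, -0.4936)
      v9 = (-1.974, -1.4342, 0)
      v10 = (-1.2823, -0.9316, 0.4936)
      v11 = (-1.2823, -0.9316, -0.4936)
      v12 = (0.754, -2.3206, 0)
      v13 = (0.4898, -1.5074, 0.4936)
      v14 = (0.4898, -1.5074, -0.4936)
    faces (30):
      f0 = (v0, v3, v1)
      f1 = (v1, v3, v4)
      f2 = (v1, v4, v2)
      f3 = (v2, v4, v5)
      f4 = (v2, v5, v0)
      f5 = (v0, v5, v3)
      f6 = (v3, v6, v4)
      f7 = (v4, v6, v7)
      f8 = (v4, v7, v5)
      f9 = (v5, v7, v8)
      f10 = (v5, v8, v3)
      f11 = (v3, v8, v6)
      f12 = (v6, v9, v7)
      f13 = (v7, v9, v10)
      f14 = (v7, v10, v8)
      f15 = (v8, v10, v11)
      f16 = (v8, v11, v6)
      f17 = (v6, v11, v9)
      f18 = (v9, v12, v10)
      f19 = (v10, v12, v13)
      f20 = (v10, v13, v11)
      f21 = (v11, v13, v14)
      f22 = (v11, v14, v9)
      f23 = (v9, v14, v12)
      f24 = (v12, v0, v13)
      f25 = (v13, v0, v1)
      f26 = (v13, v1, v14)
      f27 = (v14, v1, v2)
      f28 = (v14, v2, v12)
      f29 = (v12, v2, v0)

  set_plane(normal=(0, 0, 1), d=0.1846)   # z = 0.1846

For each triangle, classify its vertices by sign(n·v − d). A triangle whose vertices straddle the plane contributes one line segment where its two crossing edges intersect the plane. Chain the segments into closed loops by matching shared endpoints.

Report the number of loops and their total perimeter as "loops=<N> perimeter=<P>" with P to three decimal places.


Straddling triangles (20 of 30):
  (v0,v3,v1) [--+] → (1.06478, 1.45273, 0.1846)–(2.12024, 0, 0.1846)  len=1.7957
  (v1,v3,v4) [+-+] → (1.06478, 1.45273, 0.1846)–(0.655193, 2.01647, 0.1846)  len=0.6968
  (v1,v4,v2) [++-] → (0.832605, 1.03557, 0.1846)–(1.585, 0, 0.1846)  len=1.2800
  (v2,v4,v5) [-+-] → (0.832605, 1.03557, 0.1846)–(0.4898, 1.5074, 0.1846)  len=0.5832
  (v3,v6,v4) [--+] → (-1.05257, 1.46158, 0.1846)–(0.655193, 2.01647, 0.1846)  len=1.7957
  (v4,v6,v7) [+-+] → (-1.05257, 1.46158, 0.1846)–(-1.71531, 1.24623, 0.1846)  len=0.6968
  (v4,v7,v5) [++-] → (-0.727621, 1.11183, 0.1846)–(0.4898, 1.5074, 0.1846)  len=1.2801
  (v5,v7,v8) [-+-] → (-0.727621, 1.11183, 0.1846)–(-1.2823, 0.9316, 0.1846)  len=0.5832
  (v6,v9,v7) [--+] → (-1.71531, -0.549421, 0.1846)–(-1.71531, 1.24623, 0.1846)  len=1.7957
  (v7,v9,v10) [+-+] → (-1.71531, -0.549421, 0.1846)–(-1.71531, -1.24623, 0.1846)  len=0.6968
  (v7,v10,v8) [++-] → (-1.2823, -0.348406, 0.1846)–(-1.2823, 0.9316, 0.1846)  len=1.2800
  (v8,v10,v11) [-+-] → (-1.2823, -0.348406, 0.1846)–(-1.2823, -0.9316, 0.1846)  len=0.5832
  (v9,v12,v10) [--+] → (-0.0075498, -1.80113, 0.1846)–(-1.71531, -1.24623, 0.1846)  len=1.7957
  (v10,v12,v13) [+-+] → (-0.0075498, -1.80113, 0.1846)–(0.655193, -2.01647, 0.1846)  len=0.6968
  (v10,v13,v11) [++-] → (-0.0648788, -1.32717, 0.1846)–(-1.2823, -0.9316, 0.1846)  len=1.2801
  (v11,v13,v14) [-+-] → (-0.0648788, -1.32717, 0.1846)–(0.4898, -1.5074, 0.1846)  len=0.5832
  (v12,v0,v13) [--+] → (1.71065, -0.563748, 0.1846)–(0.655193, -2.01647, 0.1846)  len=1.7957
  (v13,v0,v1) [+-+] → (1.71065, -0.563748, 0.1846)–(2.12024, 0, 0.1846)  len=0.6968
  (v13,v1,v14) [++-] → (1.2422, -0.471826, 0.1846)–(0.4898, -1.5074, 0.1846)  len=1.2800
  (v14,v1,v2) [-+-] → (1.2422, -0.471826, 0.1846)–(1.585, 0, 0.1846)  len=0.5832

Chained into 2 loop(s):
  loop 1: 10 segments, perimeter = 12.4625
  loop 2: 10 segments, perimeter = 9.3163
Total perimeter = 21.779

loops=2 perimeter=21.779


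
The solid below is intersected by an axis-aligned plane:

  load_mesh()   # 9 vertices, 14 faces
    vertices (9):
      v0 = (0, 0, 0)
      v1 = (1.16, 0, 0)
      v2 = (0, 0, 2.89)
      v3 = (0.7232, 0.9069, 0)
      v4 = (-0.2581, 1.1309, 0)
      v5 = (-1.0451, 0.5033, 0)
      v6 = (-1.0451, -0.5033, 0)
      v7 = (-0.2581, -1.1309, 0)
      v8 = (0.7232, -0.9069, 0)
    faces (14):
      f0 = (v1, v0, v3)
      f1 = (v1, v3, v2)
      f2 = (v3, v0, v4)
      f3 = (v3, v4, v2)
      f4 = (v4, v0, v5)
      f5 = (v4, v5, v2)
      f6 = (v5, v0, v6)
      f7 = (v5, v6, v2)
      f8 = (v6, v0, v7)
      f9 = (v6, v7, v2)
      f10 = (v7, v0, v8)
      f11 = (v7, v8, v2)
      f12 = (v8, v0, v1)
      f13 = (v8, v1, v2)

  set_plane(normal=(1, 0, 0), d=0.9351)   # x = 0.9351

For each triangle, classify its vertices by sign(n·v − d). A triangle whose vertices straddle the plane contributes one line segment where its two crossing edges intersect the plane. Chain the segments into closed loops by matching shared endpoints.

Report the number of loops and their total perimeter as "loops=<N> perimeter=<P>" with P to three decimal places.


Straddling triangles (4 of 14):
  (v1,v0,v3) [+--] → (0.9351, 0, 0)–(0.9351, 0.466946, 0)  len=0.4669
  (v1,v3,v2) [+--] → (0.9351, 0.466946, 0)–(0.9351, 0, 0.560311)  len=0.7294
  (v8,v0,v1) [--+] → (0.9351, 0, 0)–(0.9351, -0.466946, 0)  len=0.4669
  (v8,v1,v2) [-+-] → (0.9351, -0.466946, 0)–(0.9351, 0, 0.560311)  len=0.7294

Chained into 1 loop(s):
  loop 1: 4 segments, perimeter = 2.3926
Total perimeter = 2.393

loops=1 perimeter=2.393


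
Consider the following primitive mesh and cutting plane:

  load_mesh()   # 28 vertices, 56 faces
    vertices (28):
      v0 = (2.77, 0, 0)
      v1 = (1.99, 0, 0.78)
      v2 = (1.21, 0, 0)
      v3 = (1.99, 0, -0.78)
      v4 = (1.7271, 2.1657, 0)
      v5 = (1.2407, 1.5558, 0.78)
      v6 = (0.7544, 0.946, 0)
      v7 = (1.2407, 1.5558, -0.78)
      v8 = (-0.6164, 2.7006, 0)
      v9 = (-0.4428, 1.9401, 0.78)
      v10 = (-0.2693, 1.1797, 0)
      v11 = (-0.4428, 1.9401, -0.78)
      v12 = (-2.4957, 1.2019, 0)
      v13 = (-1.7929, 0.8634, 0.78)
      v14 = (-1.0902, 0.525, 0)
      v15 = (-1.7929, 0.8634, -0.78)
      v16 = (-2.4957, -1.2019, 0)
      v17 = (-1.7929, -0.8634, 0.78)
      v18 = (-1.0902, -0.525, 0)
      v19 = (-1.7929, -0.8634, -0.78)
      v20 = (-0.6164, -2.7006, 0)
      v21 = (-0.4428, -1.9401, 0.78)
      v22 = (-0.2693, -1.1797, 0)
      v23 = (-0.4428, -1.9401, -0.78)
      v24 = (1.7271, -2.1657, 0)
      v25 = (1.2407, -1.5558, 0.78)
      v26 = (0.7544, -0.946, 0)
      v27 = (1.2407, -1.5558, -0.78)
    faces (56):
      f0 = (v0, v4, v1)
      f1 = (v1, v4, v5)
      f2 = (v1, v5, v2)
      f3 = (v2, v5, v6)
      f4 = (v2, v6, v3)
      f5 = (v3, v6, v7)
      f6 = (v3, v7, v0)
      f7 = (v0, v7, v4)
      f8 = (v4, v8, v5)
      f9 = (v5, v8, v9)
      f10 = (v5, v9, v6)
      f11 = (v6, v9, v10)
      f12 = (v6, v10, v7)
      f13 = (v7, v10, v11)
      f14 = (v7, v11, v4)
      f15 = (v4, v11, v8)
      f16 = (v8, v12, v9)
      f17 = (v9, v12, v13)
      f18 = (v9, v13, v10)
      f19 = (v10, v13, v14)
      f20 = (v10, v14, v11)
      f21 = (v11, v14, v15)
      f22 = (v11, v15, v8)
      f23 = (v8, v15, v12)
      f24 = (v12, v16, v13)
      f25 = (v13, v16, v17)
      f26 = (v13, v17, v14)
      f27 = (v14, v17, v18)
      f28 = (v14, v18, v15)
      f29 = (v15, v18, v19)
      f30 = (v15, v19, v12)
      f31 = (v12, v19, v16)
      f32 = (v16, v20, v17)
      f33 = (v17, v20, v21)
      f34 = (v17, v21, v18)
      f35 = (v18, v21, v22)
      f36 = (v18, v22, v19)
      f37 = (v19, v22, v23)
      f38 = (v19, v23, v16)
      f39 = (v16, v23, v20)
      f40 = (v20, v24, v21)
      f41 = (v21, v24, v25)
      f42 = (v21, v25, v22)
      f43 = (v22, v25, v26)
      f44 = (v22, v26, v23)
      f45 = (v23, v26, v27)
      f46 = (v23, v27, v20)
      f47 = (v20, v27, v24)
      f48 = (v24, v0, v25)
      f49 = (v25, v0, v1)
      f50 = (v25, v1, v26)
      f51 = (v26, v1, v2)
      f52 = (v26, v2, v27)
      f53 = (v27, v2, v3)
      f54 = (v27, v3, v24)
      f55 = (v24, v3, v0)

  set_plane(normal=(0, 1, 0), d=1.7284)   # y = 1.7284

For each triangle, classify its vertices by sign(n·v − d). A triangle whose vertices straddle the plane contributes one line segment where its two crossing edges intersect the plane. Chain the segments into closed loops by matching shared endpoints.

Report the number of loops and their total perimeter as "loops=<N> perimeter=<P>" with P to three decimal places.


loops=1 perimeter=8.739

Straddling triangles (16 of 56):
  (v0,v4,v1) [-+-] → (1.93768, 1.7284, 0)–(1.78018, 1.7284, 0.157498)  len=0.2227
  (v1,v4,v5) [-+-] → (1.78018, 1.7284, 0.157498)–(1.37835, 1.7284, 0.559262)  len=0.5682
  (v0,v7,v4) [--+] → (1.37835, 1.7284, -0.559262)–(1.93768, 1.7284, 0)  len=0.7910
  (v4,v8,v5) [++-] → (0.960707, 1.7284, 0.6624)–(1.37835, 1.7284, 0.559262)  len=0.4302
  (v5,v8,v9) [-++] → (0.960707, 1.7284, 0.6624)–(0.484593, 1.7284, 0.78)  len=0.4904
  (v5,v9,v6) [-+-] → (0.484593, 1.7284, 0.78)–(-0.187849, 1.7284, 0.613894)  len=0.6927
  (v6,v9,v10) [-+-] → (-0.187849, 1.7284, 0.613894)–(-0.394497, 1.7284, 0.562843)  len=0.2129
  (v7,v10,v11) [--+] → (-0.394497, 1.7284, -0.562843)–(0.484593, 1.7284, -0.78)  len=0.9055
  (v7,v11,v4) [-++] → (0.484593, 1.7284, -0.78)–(1.37835, 1.7284, -0.559262)  len=0.9206
  (v8,v12,v9) [+-+] → (-1.83549, 1.7284, 0)–(-1.03153, 1.7284, 0.556313)  len=0.9777
  (v9,v12,v13) [+--] → (-1.03153, 1.7284, 0.556313)–(-0.708256, 1.7284, 0.78)  len=0.3931
  (v9,v13,v10) [+--] → (-0.708256, 1.7284, 0.78)–(-0.394497, 1.7284, 0.562843)  len=0.3816
  (v10,v14,v11) [--+] → (-0.539652, 1.7284, -0.663311)–(-0.394497, 1.7284, -0.562843)  len=0.1765
  (v11,v14,v15) [+--] → (-0.539652, 1.7284, -0.663311)–(-0.708256, 1.7284, -0.78)  len=0.2050
  (v11,v15,v8) [+-+] → (-0.708256, 1.7284, -0.78)–(-1.23897, 1.7284, -0.412756)  len=0.6454
  (v8,v15,v12) [+--] → (-1.23897, 1.7284, -0.412756)–(-1.83549, 1.7284, 0)  len=0.7254

Chained into 1 loop(s):
  loop 1: 16 segments, perimeter = 8.7389
Total perimeter = 8.739
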